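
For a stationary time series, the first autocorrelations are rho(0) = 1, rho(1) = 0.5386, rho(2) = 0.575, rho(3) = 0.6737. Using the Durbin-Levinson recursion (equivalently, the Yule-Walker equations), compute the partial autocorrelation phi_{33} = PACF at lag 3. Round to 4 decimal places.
\phi_{33} = 0.4569

The PACF at lag k is phi_{kk}, the last component of the solution
to the Yule-Walker system G_k phi = r_k where
  (G_k)_{ij} = rho(|i - j|), (r_k)_i = rho(i), i,j = 1..k.
Equivalently, Durbin-Levinson gives phi_{kk} iteratively:
  phi_{11} = rho(1)
  phi_{kk} = [rho(k) - sum_{j=1..k-1} phi_{k-1,j} rho(k-j)]
            / [1 - sum_{j=1..k-1} phi_{k-1,j} rho(j)],
  phi_{k,j} = phi_{k-1,j} - phi_{kk} phi_{k-1,k-j},  j = 1..k-1.
Step k = 1:
  phi_11 = rho(1) = 0.5386.
Step k = 2:
  phi_22 = [rho(2) - phi_11 rho(1)] / [1 - phi_11 rho(1)] = [0.575 - (0.5386)(0.5386)] / [1 - (0.5386)(0.5386)]
         = 0.28491004 / 0.70991004 = 0.401333.
  Update: phi_21 = phi_11 - phi_22 phi_11 = 0.5386 - (0.401333)(0.5386) = 0.322442.
Step k = 3:
  phi_33 = [rho(3) - phi_21 rho(2) - phi_22 rho(1)] / [1 - phi_21 rho(1) - phi_22 rho(2)]
    numerator   = 0.6737 - (0.322442)(0.575) - (0.401333)(0.5386) = 0.27213796
    denominator = 1 - (0.322442)(0.5386) - (0.401333)(0.575) = 0.59556635
  phi_33 = 0.27213796 / 0.59556635 = 0.4569.
Therefore phi_{33} = 0.4569.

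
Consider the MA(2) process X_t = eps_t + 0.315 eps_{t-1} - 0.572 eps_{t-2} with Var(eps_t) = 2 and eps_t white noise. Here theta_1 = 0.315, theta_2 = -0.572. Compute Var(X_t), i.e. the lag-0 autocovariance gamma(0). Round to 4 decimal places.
\gamma(0) = 2.8528

For an MA(q) process X_t = eps_t + sum_i theta_i eps_{t-i} with
Var(eps_t) = sigma^2, the variance is
  gamma(0) = sigma^2 * (1 + sum_i theta_i^2).
  sum_i theta_i^2 = (0.315)^2 + (-0.572)^2 = 0.099225 + 0.327184 = 0.426409.
  gamma(0) = 2 * (1 + 0.426409) = 2 * 1.426409 = 2.852818, which rounds to 2.8528.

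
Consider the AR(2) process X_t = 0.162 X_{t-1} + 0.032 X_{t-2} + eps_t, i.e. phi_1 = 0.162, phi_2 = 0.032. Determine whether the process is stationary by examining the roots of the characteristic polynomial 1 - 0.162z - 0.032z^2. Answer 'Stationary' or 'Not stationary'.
\text{Stationary}

The AR(p) characteristic polynomial is P(z) = 1 - 0.162z - 0.032z^2.
Stationarity requires all roots to lie outside the unit circle, i.e. |z| > 1 for every root.
Set 1 + (-0.162) z + (-0.032) z^2 = 0, i.e. a z^2 + b z + c = 0 with a = -0.032, b = -0.162, c = 1.
Discriminant D = b^2 - 4ac = (-0.162)^2 - 4*(-0.032)*1 = 0.026244 - (-0.128) = 0.154244.
D >= 0, so the roots are real: z = (-b +/- sqrt(D)) / (2a) = (0.162 +/- 0.392739) / (-0.064).
  z_1 = (0.162 + 0.392739) / (-0.064) = -8.6678,   |z_1| = 8.6678.
  z_2 = (0.162 - 0.392739) / (-0.064) = 3.6053,   |z_2| = 3.6053.
Moduli of all roots: 8.6678, 3.6053.
All moduli strictly greater than 1? Yes.
Verdict: Stationary.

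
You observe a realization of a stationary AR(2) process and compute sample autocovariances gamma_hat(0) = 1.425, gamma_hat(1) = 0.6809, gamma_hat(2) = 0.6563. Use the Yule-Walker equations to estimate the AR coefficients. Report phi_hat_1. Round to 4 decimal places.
\hat\phi_{1} = 0.3340

The Yule-Walker equations for an AR(p) process read, in matrix form,
  Gamma_p phi = r_p,   with   (Gamma_p)_{ij} = gamma(|i - j|),
                       (r_p)_i = gamma(i),   i,j = 1..p.
Substitute the sample gammas (Toeplitz matrix and right-hand side of size 2):
  Gamma_p = [[1.425, 0.6809], [0.6809, 1.425]]
  r_p     = [0.6809, 0.6563]
Written out:
  1.425 phi_1 + 0.6809 phi_2 = 0.6809
  0.6809 phi_1 + 1.425 phi_2 = 0.6563
Solve by Cramer's rule:
  det = gamma(0)^2 - gamma(1)^2 = (1.425)^2 - (0.6809)^2 = 2.030625 - 0.46362481 = 1.56700019
  phi_hat_1 = [gamma(1) gamma(0) - gamma(1) gamma(2)] / det = [(0.6809)(1.425) - (0.6809)(0.6563)] / 1.56700019 = 0.52340783 / 1.56700019 = 0.334
  phi_hat_2 = [gamma(0) gamma(2) - gamma(1)^2] / det = [(1.425)(0.6563) - (0.6809)^2] / 1.56700019 = 0.47160269 / 1.56700019 = 0.301
So phi_hat = [0.3340, 0.3010].
Therefore phi_hat_1 = 0.3340.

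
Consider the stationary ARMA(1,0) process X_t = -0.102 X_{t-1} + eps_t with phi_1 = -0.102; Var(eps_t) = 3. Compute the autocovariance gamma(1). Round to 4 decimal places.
\gamma(1) = -0.3092

Multiply the model equation by X_{t-k} and take expectations. With theta_0 = psi_0 = 1 and psi_j the MA(infinity) weights, this gives
  gamma(k) - sum_i phi_i gamma(k-i) = c_k,
  c_k = sigma^2 * sum_{j=k..q} theta_j psi_{j-k}   (c_k = 0 for k > q),
using gamma(-m) = gamma(m).
Pure AR (q = 0): c_0 = sigma^2 = 3, c_k = 0 for k >= 1.
Equations for k = 0 and k = 1 (AR order 1):
  gamma(0) = phi_1 gamma(1) + c_0
  gamma(1) = phi_1 gamma(0) + c_1
Substituting the second into the first: gamma(0) (1 - phi_1^2) = c_0 + phi_1 c_1, so
  gamma(0) = c_0 / (1 - phi_1^2) = 3 / (1 - (-0.102)^2) = 3 / 0.989596 = 3.03154.
  gamma(1) = phi_1 gamma(0) = (-0.102)(3.03154) = -0.309217.
Therefore gamma(1) = -0.3092 (to 4 decimal places).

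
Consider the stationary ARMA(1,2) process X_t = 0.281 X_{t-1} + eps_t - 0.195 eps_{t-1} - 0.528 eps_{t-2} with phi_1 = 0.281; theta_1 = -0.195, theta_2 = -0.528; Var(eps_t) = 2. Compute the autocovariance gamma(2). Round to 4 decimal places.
\gamma(2) = -0.9885

Multiply the model equation by X_{t-k} and take expectations. With theta_0 = psi_0 = 1 and psi_j the MA(infinity) weights, this gives
  gamma(k) - sum_i phi_i gamma(k-i) = c_k,
  c_k = sigma^2 * sum_{j=k..q} theta_j psi_{j-k}   (c_k = 0 for k > q),
using gamma(-m) = gamma(m).
psi-weights needed (psi_j = theta_j + sum_i phi_i psi_{j-i}):
  psi_1 = theta_1 + phi_1 = -0.195 + (0.281) = 0.086
  psi_2 = theta_2 + phi_1 psi_1 = -0.528 + (0.281)(0.086) = -0.503834
Right-hand sides:
  c_0 = sigma^2 (1 + theta_1 psi_1 + theta_2 psi_2) = 2 * (1 + (-0.195)(0.086) + (-0.528)(-0.503834)) = 2 * 1.249254 = 2.498509
  c_1 = sigma^2 (theta_1 + theta_2 psi_1) = 2 * (-0.195 + (-0.528)(0.086)) = -0.480816
  c_2 = sigma^2 theta_2 = 2 * (-0.528) = -1.056
Equations for k = 0 and k = 1 (AR order 1):
  gamma(0) = phi_1 gamma(1) + c_0
  gamma(1) = phi_1 gamma(0) + c_1
Substituting the second into the first: gamma(0) (1 - phi_1^2) = c_0 + phi_1 c_1, so
  gamma(0) = (c_0 + phi_1 c_1) / (1 - phi_1^2) = (2.498509 + (0.281)(-0.480816)) / (1 - (0.281)^2) = 2.363399 / 0.921039 = 2.566014.
  gamma(1) = phi_1 gamma(0) + c_1 = (0.281)(2.566014) + (-0.480816) = 0.240234.
For k = 2: gamma(2) = phi_1 gamma(1) + c_2
  = (0.281)(0.240234) + (-1.056) = -0.988494.
Therefore gamma(2) = -0.9885 (to 4 decimal places).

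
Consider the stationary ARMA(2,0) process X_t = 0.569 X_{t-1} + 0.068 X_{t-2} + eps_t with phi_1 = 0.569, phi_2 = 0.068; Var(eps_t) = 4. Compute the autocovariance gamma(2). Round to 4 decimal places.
\gamma(2) = 2.6611

Multiply the model equation by X_{t-k} and take expectations. With theta_0 = psi_0 = 1 and psi_j the MA(infinity) weights, this gives
  gamma(k) - sum_i phi_i gamma(k-i) = c_k,
  c_k = sigma^2 * sum_{j=k..q} theta_j psi_{j-k}   (c_k = 0 for k > q),
using gamma(-m) = gamma(m).
Pure AR (q = 0): c_0 = sigma^2 = 4, c_k = 0 for k >= 1.
Equations for k = 0, 1, 2 (AR order 2, c_2 = 0):
  (E0) gamma(0) = phi_1 gamma(1) + phi_2 gamma(2) + c_0
  (E1) gamma(1) = phi_1 gamma(0) + phi_2 gamma(1) + c_1
  (E2) gamma(2) = phi_1 gamma(1) + phi_2 gamma(0)
From (E1): gamma(1) = A gamma(0) + B with
  A = phi_1 / (1 - phi_2) = 0.569 / 0.932 = 0.610515,   B = c_1 / (1 - phi_2) = 0 / 0.932 = 0.
Insert (E2) into (E0): gamma(0) (1 - phi_2^2) = phi_1 (1 + phi_2) gamma(1) + c_0.
  phi_1 (1 + phi_2) = (0.569)(1.068) = 0.607692,   1 - phi_2^2 = 0.995376.
Replace gamma(1) by A gamma(0) + B and collect gamma(0):
  gamma(0) [0.995376 - (0.607692)(0.610515)] = c_0 = 4
  gamma(0) * 0.624371 = 4
  gamma(0) = 4 / 0.624371 = 6.406448.
  gamma(1) = A gamma(0) = (0.610515)(6.406448) = 3.911233.
  gamma(2) = phi_1 gamma(1) + phi_2 gamma(0) = (0.569)(3.911233) + (0.068)(6.406448) = 2.66113.
Therefore gamma(2) = 2.6611 (to 4 decimal places).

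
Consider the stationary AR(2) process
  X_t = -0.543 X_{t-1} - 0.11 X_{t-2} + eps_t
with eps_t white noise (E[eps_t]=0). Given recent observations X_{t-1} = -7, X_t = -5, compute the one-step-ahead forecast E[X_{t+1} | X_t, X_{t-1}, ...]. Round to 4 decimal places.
E[X_{t+1} \mid \mathcal F_t] = 3.4850

For an AR(p) model X_t = c + sum_i phi_i X_{t-i} + eps_t, the
one-step-ahead conditional mean is
  E[X_{t+1} | X_t, ...] = c + sum_i phi_i X_{t+1-i}.
Substitute known values:
  E[X_{t+1} | ...] = (-0.543) * (-5) + (-0.11) * (-7)
                   = 3.4850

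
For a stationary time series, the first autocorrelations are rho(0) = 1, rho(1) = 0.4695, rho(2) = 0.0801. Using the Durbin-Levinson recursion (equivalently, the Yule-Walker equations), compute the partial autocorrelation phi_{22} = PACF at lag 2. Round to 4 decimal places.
\phi_{22} = -0.1800

The PACF at lag k is phi_{kk}, the last component of the solution
to the Yule-Walker system G_k phi = r_k where
  (G_k)_{ij} = rho(|i - j|), (r_k)_i = rho(i), i,j = 1..k.
Equivalently, Durbin-Levinson gives phi_{kk} iteratively:
  phi_{11} = rho(1)
  phi_{kk} = [rho(k) - sum_{j=1..k-1} phi_{k-1,j} rho(k-j)]
            / [1 - sum_{j=1..k-1} phi_{k-1,j} rho(j)],
  phi_{k,j} = phi_{k-1,j} - phi_{kk} phi_{k-1,k-j},  j = 1..k-1.
Step k = 1:
  phi_11 = rho(1) = 0.4695.
Step k = 2:
  phi_22 = [rho(2) - phi_11 rho(1)] / [1 - phi_11 rho(1)] = [0.0801 - (0.4695)(0.4695)] / [1 - (0.4695)(0.4695)]
         = -0.14033025 / 0.77956975 = -0.18.
Therefore phi_{22} = -0.1800.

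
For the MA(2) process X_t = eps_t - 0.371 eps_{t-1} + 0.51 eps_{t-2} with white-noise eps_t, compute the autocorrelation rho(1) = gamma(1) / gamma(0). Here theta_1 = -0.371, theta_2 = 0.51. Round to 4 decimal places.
\rho(1) = -0.4008

For an MA(q) process with theta_0 = 1, the autocovariance is
  gamma(k) = sigma^2 * sum_{i=0..q-k} theta_i * theta_{i+k},
and rho(k) = gamma(k) / gamma(0). Sigma^2 cancels.
  numerator   = (1)*(-0.371) + (-0.371)*(0.51) = -0.56021.
  denominator = (1)^2 + (-0.371)^2 + (0.51)^2 = 1.397741.
  rho(1) = -0.56021 / 1.397741 = -0.4008.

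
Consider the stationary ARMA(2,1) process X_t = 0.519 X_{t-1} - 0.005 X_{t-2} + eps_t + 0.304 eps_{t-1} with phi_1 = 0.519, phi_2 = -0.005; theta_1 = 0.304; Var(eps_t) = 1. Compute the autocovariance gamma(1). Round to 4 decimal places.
\gamma(1) = 1.2929

Multiply the model equation by X_{t-k} and take expectations. With theta_0 = psi_0 = 1 and psi_j the MA(infinity) weights, this gives
  gamma(k) - sum_i phi_i gamma(k-i) = c_k,
  c_k = sigma^2 * sum_{j=k..q} theta_j psi_{j-k}   (c_k = 0 for k > q),
using gamma(-m) = gamma(m).
psi-weights needed (psi_j = theta_j + sum_i phi_i psi_{j-i}):
  psi_1 = theta_1 + phi_1 = 0.304 + (0.519) = 0.823
Right-hand sides:
  c_0 = sigma^2 (1 + theta_1 psi_1) = 1 * (1 + (0.304)(0.823)) = 1 * 1.250192 = 1.250192
  c_1 = sigma^2 theta_1 = 1 * (0.304) = 0.304
  c_2 = 0
Equations for k = 0, 1, 2 (AR order 2, c_2 = 0):
  (E0) gamma(0) = phi_1 gamma(1) + phi_2 gamma(2) + c_0
  (E1) gamma(1) = phi_1 gamma(0) + phi_2 gamma(1) + c_1
  (E2) gamma(2) = phi_1 gamma(1) + phi_2 gamma(0)
From (E1): gamma(1) = A gamma(0) + B with
  A = phi_1 / (1 - phi_2) = 0.519 / 1.005 = 0.516418,   B = c_1 / (1 - phi_2) = 0.304 / 1.005 = 0.302488.
Insert (E2) into (E0): gamma(0) (1 - phi_2^2) = phi_1 (1 + phi_2) gamma(1) + c_0.
  phi_1 (1 + phi_2) = (0.519)(0.995) = 0.516405,   1 - phi_2^2 = 0.999975.
Replace gamma(1) by A gamma(0) + B and collect gamma(0):
  gamma(0) [0.999975 - (0.516405)(0.516418)] = (0.516405)(0.302488) + 1.250192
  gamma(0) * 0.733294 = 1.406398
  gamma(0) = 1.406398 / 0.733294 = 1.917918.
  gamma(1) = A gamma(0) + B = (0.516418)(1.917918) + (0.302488) = 1.292935.
Therefore gamma(1) = 1.2929 (to 4 decimal places).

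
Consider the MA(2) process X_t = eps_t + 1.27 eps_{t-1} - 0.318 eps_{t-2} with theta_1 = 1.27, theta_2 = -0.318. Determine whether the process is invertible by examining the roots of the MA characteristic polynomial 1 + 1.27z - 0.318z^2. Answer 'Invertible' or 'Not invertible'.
\text{Not invertible}

The MA(q) characteristic polynomial is P(z) = 1 + 1.27z - 0.318z^2.
Invertibility requires all roots to lie outside the unit circle, i.e. |z| > 1 for every root.
Set 1 + (1.27) z + (-0.318) z^2 = 0, i.e. a z^2 + b z + c = 0 with a = -0.318, b = 1.27, c = 1.
Discriminant D = b^2 - 4ac = (1.27)^2 - 4*(-0.318)*1 = 1.6129 - (-1.272) = 2.8849.
D >= 0, so the roots are real: z = (-b +/- sqrt(D)) / (2a) = (-1.27 +/- 1.698499) / (-0.636).
  z_1 = (-1.27 + 1.698499) / (-0.636) = -0.6737,   |z_1| = 0.6737.
  z_2 = (-1.27 - 1.698499) / (-0.636) = 4.6675,   |z_2| = 4.6675.
Moduli of all roots: 0.6737, 4.6675.
All moduli strictly greater than 1? No.
Verdict: Not invertible.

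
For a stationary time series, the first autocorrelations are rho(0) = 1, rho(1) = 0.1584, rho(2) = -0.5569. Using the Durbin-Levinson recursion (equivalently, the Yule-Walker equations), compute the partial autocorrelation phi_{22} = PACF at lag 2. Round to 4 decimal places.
\phi_{22} = -0.5970

The PACF at lag k is phi_{kk}, the last component of the solution
to the Yule-Walker system G_k phi = r_k where
  (G_k)_{ij} = rho(|i - j|), (r_k)_i = rho(i), i,j = 1..k.
Equivalently, Durbin-Levinson gives phi_{kk} iteratively:
  phi_{11} = rho(1)
  phi_{kk} = [rho(k) - sum_{j=1..k-1} phi_{k-1,j} rho(k-j)]
            / [1 - sum_{j=1..k-1} phi_{k-1,j} rho(j)],
  phi_{k,j} = phi_{k-1,j} - phi_{kk} phi_{k-1,k-j},  j = 1..k-1.
Step k = 1:
  phi_11 = rho(1) = 0.1584.
Step k = 2:
  phi_22 = [rho(2) - phi_11 rho(1)] / [1 - phi_11 rho(1)] = [-0.5569 - (0.1584)(0.1584)] / [1 - (0.1584)(0.1584)]
         = -0.58199056 / 0.97490944 = -0.597.
Therefore phi_{22} = -0.5970.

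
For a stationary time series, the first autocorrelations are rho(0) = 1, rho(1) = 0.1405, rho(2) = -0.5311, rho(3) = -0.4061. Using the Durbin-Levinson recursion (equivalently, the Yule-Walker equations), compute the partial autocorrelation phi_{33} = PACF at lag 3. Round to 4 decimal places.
\phi_{33} = -0.3140

The PACF at lag k is phi_{kk}, the last component of the solution
to the Yule-Walker system G_k phi = r_k where
  (G_k)_{ij} = rho(|i - j|), (r_k)_i = rho(i), i,j = 1..k.
Equivalently, Durbin-Levinson gives phi_{kk} iteratively:
  phi_{11} = rho(1)
  phi_{kk} = [rho(k) - sum_{j=1..k-1} phi_{k-1,j} rho(k-j)]
            / [1 - sum_{j=1..k-1} phi_{k-1,j} rho(j)],
  phi_{k,j} = phi_{k-1,j} - phi_{kk} phi_{k-1,k-j},  j = 1..k-1.
Step k = 1:
  phi_11 = rho(1) = 0.1405.
Step k = 2:
  phi_22 = [rho(2) - phi_11 rho(1)] / [1 - phi_11 rho(1)] = [-0.5311 - (0.1405)(0.1405)] / [1 - (0.1405)(0.1405)]
         = -0.55084025 / 0.98025975 = -0.561933.
  Update: phi_21 = phi_11 - phi_22 phi_11 = 0.1405 - (-0.561933)(0.1405) = 0.219452.
Step k = 3:
  phi_33 = [rho(3) - phi_21 rho(2) - phi_22 rho(1)] / [1 - phi_21 rho(1) - phi_22 rho(2)]
    numerator   = -0.4061 - (0.219452)(-0.5311) - (-0.561933)(0.1405) = -0.21059769
    denominator = 1 - (0.219452)(0.1405) - (-0.561933)(-0.5311) = 0.67072447
  phi_33 = -0.21059769 / 0.67072447 = -0.314.
Therefore phi_{33} = -0.3140.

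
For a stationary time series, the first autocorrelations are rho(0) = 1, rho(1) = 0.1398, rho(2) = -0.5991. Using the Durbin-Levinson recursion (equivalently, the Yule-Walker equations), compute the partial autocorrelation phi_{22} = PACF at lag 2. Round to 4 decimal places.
\phi_{22} = -0.6310

The PACF at lag k is phi_{kk}, the last component of the solution
to the Yule-Walker system G_k phi = r_k where
  (G_k)_{ij} = rho(|i - j|), (r_k)_i = rho(i), i,j = 1..k.
Equivalently, Durbin-Levinson gives phi_{kk} iteratively:
  phi_{11} = rho(1)
  phi_{kk} = [rho(k) - sum_{j=1..k-1} phi_{k-1,j} rho(k-j)]
            / [1 - sum_{j=1..k-1} phi_{k-1,j} rho(j)],
  phi_{k,j} = phi_{k-1,j} - phi_{kk} phi_{k-1,k-j},  j = 1..k-1.
Step k = 1:
  phi_11 = rho(1) = 0.1398.
Step k = 2:
  phi_22 = [rho(2) - phi_11 rho(1)] / [1 - phi_11 rho(1)] = [-0.5991 - (0.1398)(0.1398)] / [1 - (0.1398)(0.1398)]
         = -0.61864404 / 0.98045596 = -0.631.
Therefore phi_{22} = -0.6310.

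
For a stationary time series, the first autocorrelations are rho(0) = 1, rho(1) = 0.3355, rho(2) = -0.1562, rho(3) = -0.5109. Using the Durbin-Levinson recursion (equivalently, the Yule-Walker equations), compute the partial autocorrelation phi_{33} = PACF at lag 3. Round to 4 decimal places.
\phi_{33} = -0.4231

The PACF at lag k is phi_{kk}, the last component of the solution
to the Yule-Walker system G_k phi = r_k where
  (G_k)_{ij} = rho(|i - j|), (r_k)_i = rho(i), i,j = 1..k.
Equivalently, Durbin-Levinson gives phi_{kk} iteratively:
  phi_{11} = rho(1)
  phi_{kk} = [rho(k) - sum_{j=1..k-1} phi_{k-1,j} rho(k-j)]
            / [1 - sum_{j=1..k-1} phi_{k-1,j} rho(j)],
  phi_{k,j} = phi_{k-1,j} - phi_{kk} phi_{k-1,k-j},  j = 1..k-1.
Step k = 1:
  phi_11 = rho(1) = 0.3355.
Step k = 2:
  phi_22 = [rho(2) - phi_11 rho(1)] / [1 - phi_11 rho(1)] = [-0.1562 - (0.3355)(0.3355)] / [1 - (0.3355)(0.3355)]
         = -0.26876025 / 0.88743975 = -0.302849.
  Update: phi_21 = phi_11 - phi_22 phi_11 = 0.3355 - (-0.302849)(0.3355) = 0.437106.
Step k = 3:
  phi_33 = [rho(3) - phi_21 rho(2) - phi_22 rho(1)] / [1 - phi_21 rho(1) - phi_22 rho(2)]
    numerator   = -0.5109 - (0.437106)(-0.1562) - (-0.302849)(0.3355) = -0.34101822
    denominator = 1 - (0.437106)(0.3355) - (-0.302849)(-0.1562) = 0.80604597
  phi_33 = -0.34101822 / 0.80604597 = -0.4231.
Therefore phi_{33} = -0.4231.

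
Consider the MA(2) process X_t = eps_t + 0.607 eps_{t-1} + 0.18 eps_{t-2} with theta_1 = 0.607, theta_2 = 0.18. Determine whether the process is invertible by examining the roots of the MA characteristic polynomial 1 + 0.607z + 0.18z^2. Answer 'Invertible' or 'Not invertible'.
\text{Invertible}

The MA(q) characteristic polynomial is P(z) = 1 + 0.607z + 0.18z^2.
Invertibility requires all roots to lie outside the unit circle, i.e. |z| > 1 for every root.
Set 1 + (0.607) z + (0.18) z^2 = 0, i.e. a z^2 + b z + c = 0 with a = 0.18, b = 0.607, c = 1.
Discriminant D = b^2 - 4ac = (0.607)^2 - 4*(0.18)*1 = 0.368449 - (0.72) = -0.351551.
D < 0, so the roots are the complex-conjugate pair z = (-b +/- i sqrt(-D)) / (2a) = -1.6861 +/- 1.647i.
For a conjugate pair |z|^2 = z * conj(z) = (product of roots) = c/a = 1/(0.18) = 5.555556, so |z| = sqrt(5.555556) = 2.357 for both roots.
Moduli of all roots: 2.3570, 2.3570.
All moduli strictly greater than 1? Yes.
Verdict: Invertible.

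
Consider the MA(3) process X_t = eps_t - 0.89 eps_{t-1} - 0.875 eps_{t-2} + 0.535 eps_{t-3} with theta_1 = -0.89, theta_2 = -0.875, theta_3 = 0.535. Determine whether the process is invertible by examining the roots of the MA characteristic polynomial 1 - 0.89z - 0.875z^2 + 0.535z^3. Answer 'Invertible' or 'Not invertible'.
\text{Not invertible}

The MA(q) characteristic polynomial is P(z) = 1 - 0.89z - 0.875z^2 + 0.535z^3.
Invertibility requires all roots to lie outside the unit circle, i.e. |z| > 1 for every root.
Degree 3: look for a simple real root z0 first, then factor out (1 - z/z0) and solve the remaining quadratic.
Testing z0 = 2: P(2) = 1 + (-0.89)(2) + (-0.875)(2)^2 + (0.535)(2)^3
  = 1 + (-1.78) + (-3.5) + (4.28) = 0.  So z_0 = 2 is a root, |z_0| = 2.
Divide out the factor (1 - 0.5 z) = (1 - z/z0) (since 1/z0 = 0.5):
  P(z) = (1 - 0.5 z)(1 + (-0.39) z + (-1.07) z^2)
  [check: z-coef -0.39 - (0.5) = -0.89; z^2-coef -1.07 - (0.5)(-0.39) = -0.875; z^3-coef -(0.5)(-1.07) = 0.535.]
Remaining roots from the quadratic factor 1 + (-0.39) z + (-1.07) z^2:
  Set 1 + (-0.39) z + (-1.07) z^2 = 0, i.e. a z^2 + b z + c = 0 with a = -1.07, b = -0.39, c = 1.
  Discriminant D = b^2 - 4ac = (-0.39)^2 - 4*(-1.07)*1 = 0.1521 - (-4.28) = 4.4321.
  D >= 0, so the roots are real: z = (-b +/- sqrt(D)) / (2a) = (0.39 +/- 2.105255) / (-2.14).
    z_1 = (0.39 + 2.105255) / (-2.14) = -1.166,   |z_1| = 1.166.
    z_2 = (0.39 - 2.105255) / (-2.14) = 0.8015,   |z_2| = 0.8015.
Moduli of all roots: 2.0000, 1.1660, 0.8015.
All moduli strictly greater than 1? No.
Verdict: Not invertible.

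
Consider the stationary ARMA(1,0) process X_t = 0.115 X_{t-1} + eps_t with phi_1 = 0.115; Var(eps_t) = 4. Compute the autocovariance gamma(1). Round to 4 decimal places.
\gamma(1) = 0.4662

Multiply the model equation by X_{t-k} and take expectations. With theta_0 = psi_0 = 1 and psi_j the MA(infinity) weights, this gives
  gamma(k) - sum_i phi_i gamma(k-i) = c_k,
  c_k = sigma^2 * sum_{j=k..q} theta_j psi_{j-k}   (c_k = 0 for k > q),
using gamma(-m) = gamma(m).
Pure AR (q = 0): c_0 = sigma^2 = 4, c_k = 0 for k >= 1.
Equations for k = 0 and k = 1 (AR order 1):
  gamma(0) = phi_1 gamma(1) + c_0
  gamma(1) = phi_1 gamma(0) + c_1
Substituting the second into the first: gamma(0) (1 - phi_1^2) = c_0 + phi_1 c_1, so
  gamma(0) = c_0 / (1 - phi_1^2) = 4 / (1 - (0.115)^2) = 4 / 0.986775 = 4.053609.
  gamma(1) = phi_1 gamma(0) = (0.115)(4.053609) = 0.466165.
Therefore gamma(1) = 0.4662 (to 4 decimal places).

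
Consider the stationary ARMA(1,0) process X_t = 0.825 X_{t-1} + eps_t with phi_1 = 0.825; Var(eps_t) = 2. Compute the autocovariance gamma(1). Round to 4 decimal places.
\gamma(1) = 5.1663

Multiply the model equation by X_{t-k} and take expectations. With theta_0 = psi_0 = 1 and psi_j the MA(infinity) weights, this gives
  gamma(k) - sum_i phi_i gamma(k-i) = c_k,
  c_k = sigma^2 * sum_{j=k..q} theta_j psi_{j-k}   (c_k = 0 for k > q),
using gamma(-m) = gamma(m).
Pure AR (q = 0): c_0 = sigma^2 = 2, c_k = 0 for k >= 1.
Equations for k = 0 and k = 1 (AR order 1):
  gamma(0) = phi_1 gamma(1) + c_0
  gamma(1) = phi_1 gamma(0) + c_1
Substituting the second into the first: gamma(0) (1 - phi_1^2) = c_0 + phi_1 c_1, so
  gamma(0) = c_0 / (1 - phi_1^2) = 2 / (1 - (0.825)^2) = 2 / 0.319375 = 6.262231.
  gamma(1) = phi_1 gamma(0) = (0.825)(6.262231) = 5.166341.
Therefore gamma(1) = 5.1663 (to 4 decimal places).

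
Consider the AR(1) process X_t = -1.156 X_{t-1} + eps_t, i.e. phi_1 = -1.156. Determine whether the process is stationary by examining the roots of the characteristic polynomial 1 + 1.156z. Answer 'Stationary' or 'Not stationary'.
\text{Not stationary}

The AR(p) characteristic polynomial is P(z) = 1 + 1.156z.
Stationarity requires all roots to lie outside the unit circle, i.e. |z| > 1 for every root.
This is linear in z: 1 + (1.156) z = 0  =>  z = -1/(1.156) = -0.865052,  |z| = 0.865052.
Moduli of all roots: 0.8651.
All moduli strictly greater than 1? No.
Verdict: Not stationary.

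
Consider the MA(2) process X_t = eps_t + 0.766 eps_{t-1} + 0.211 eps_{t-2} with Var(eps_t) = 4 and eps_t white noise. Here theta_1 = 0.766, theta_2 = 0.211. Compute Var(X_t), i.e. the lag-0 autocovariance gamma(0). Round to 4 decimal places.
\gamma(0) = 6.5251

For an MA(q) process X_t = eps_t + sum_i theta_i eps_{t-i} with
Var(eps_t) = sigma^2, the variance is
  gamma(0) = sigma^2 * (1 + sum_i theta_i^2).
  sum_i theta_i^2 = (0.766)^2 + (0.211)^2 = 0.586756 + 0.044521 = 0.631277.
  gamma(0) = 4 * (1 + 0.631277) = 4 * 1.631277 = 6.525108, which rounds to 6.5251.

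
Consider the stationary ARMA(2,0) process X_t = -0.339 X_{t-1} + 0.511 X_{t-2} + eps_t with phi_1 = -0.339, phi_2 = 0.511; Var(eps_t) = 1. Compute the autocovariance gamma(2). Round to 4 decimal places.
\gamma(2) = 1.9439

Multiply the model equation by X_{t-k} and take expectations. With theta_0 = psi_0 = 1 and psi_j the MA(infinity) weights, this gives
  gamma(k) - sum_i phi_i gamma(k-i) = c_k,
  c_k = sigma^2 * sum_{j=k..q} theta_j psi_{j-k}   (c_k = 0 for k > q),
using gamma(-m) = gamma(m).
Pure AR (q = 0): c_0 = sigma^2 = 1, c_k = 0 for k >= 1.
Equations for k = 0, 1, 2 (AR order 2, c_2 = 0):
  (E0) gamma(0) = phi_1 gamma(1) + phi_2 gamma(2) + c_0
  (E1) gamma(1) = phi_1 gamma(0) + phi_2 gamma(1) + c_1
  (E2) gamma(2) = phi_1 gamma(1) + phi_2 gamma(0)
From (E1): gamma(1) = A gamma(0) + B with
  A = phi_1 / (1 - phi_2) = -0.339 / 0.489 = -0.693252,   B = c_1 / (1 - phi_2) = 0 / 0.489 = 0.
Insert (E2) into (E0): gamma(0) (1 - phi_2^2) = phi_1 (1 + phi_2) gamma(1) + c_0.
  phi_1 (1 + phi_2) = (-0.339)(1.511) = -0.512229,   1 - phi_2^2 = 0.738879.
Replace gamma(1) by A gamma(0) + B and collect gamma(0):
  gamma(0) [0.738879 - (-0.512229)(-0.693252)] = c_0 = 1
  gamma(0) * 0.383775 = 1
  gamma(0) = 1 / 0.383775 = 2.60569.
  gamma(1) = A gamma(0) = (-0.693252)(2.60569) = -1.806399.
  gamma(2) = phi_1 gamma(1) + phi_2 gamma(0) = (-0.339)(-1.806399) + (0.511)(2.60569) = 1.943877.
Therefore gamma(2) = 1.9439 (to 4 decimal places).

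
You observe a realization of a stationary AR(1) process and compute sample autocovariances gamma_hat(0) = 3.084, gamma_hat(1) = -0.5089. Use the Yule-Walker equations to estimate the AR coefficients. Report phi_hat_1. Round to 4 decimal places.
\hat\phi_{1} = -0.1650

The Yule-Walker equations for an AR(p) process read, in matrix form,
  Gamma_p phi = r_p,   with   (Gamma_p)_{ij} = gamma(|i - j|),
                       (r_p)_i = gamma(i),   i,j = 1..p.
Substitute the sample gammas (Toeplitz matrix and right-hand side of size 1):
  Gamma_p = [[3.084]]
  r_p     = [-0.5089]
With p = 1 this is the single equation gamma(0) phi_1 = gamma(1):
  phi_hat_1 = gamma(1) / gamma(0) = -0.5089 / 3.084 = -0.1650.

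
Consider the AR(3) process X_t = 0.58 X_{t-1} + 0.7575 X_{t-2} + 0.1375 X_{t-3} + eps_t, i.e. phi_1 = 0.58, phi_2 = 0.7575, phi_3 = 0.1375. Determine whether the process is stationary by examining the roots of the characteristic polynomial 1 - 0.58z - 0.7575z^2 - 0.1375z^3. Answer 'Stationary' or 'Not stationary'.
\text{Not stationary}

The AR(p) characteristic polynomial is P(z) = 1 - 0.58z - 0.7575z^2 - 0.1375z^3.
Stationarity requires all roots to lie outside the unit circle, i.e. |z| > 1 for every root.
Degree 3: look for a simple real root z0 first, then factor out (1 - z/z0) and solve the remaining quadratic.
Testing z0 = -4: P(-4) = 1 + (-0.58)(-4) + (-0.7575)(-4)^2 + (-0.1375)(-4)^3
  = 1 + (2.32) + (-12.12) + (8.8) = 0.  So z_0 = -4 is a root, |z_0| = 4.
Divide out the factor (1 + 0.25 z) = (1 - z/z0) (since 1/z0 = -0.25):
  P(z) = (1 + 0.25 z)(1 + (-0.83) z + (-0.55) z^2)
  [check: z-coef -0.83 - (-0.25) = -0.58; z^2-coef -0.55 - (-0.25)(-0.83) = -0.7575; z^3-coef -(-0.25)(-0.55) = -0.1375.]
Remaining roots from the quadratic factor 1 + (-0.83) z + (-0.55) z^2:
  Set 1 + (-0.83) z + (-0.55) z^2 = 0, i.e. a z^2 + b z + c = 0 with a = -0.55, b = -0.83, c = 1.
  Discriminant D = b^2 - 4ac = (-0.83)^2 - 4*(-0.55)*1 = 0.6889 - (-2.2) = 2.8889.
  D >= 0, so the roots are real: z = (-b +/- sqrt(D)) / (2a) = (0.83 +/- 1.699676) / (-1.1).
    z_1 = (0.83 + 1.699676) / (-1.1) = -2.2997,   |z_1| = 2.2997.
    z_2 = (0.83 - 1.699676) / (-1.1) = 0.7906,   |z_2| = 0.7906.
Moduli of all roots: 4.0000, 2.2997, 0.7906.
All moduli strictly greater than 1? No.
Verdict: Not stationary.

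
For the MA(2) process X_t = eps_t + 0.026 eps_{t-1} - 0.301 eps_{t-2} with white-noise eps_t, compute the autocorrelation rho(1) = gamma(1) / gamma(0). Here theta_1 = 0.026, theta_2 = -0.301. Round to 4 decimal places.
\rho(1) = 0.0167

For an MA(q) process with theta_0 = 1, the autocovariance is
  gamma(k) = sigma^2 * sum_{i=0..q-k} theta_i * theta_{i+k},
and rho(k) = gamma(k) / gamma(0). Sigma^2 cancels.
  numerator   = (1)*(0.026) + (0.026)*(-0.301) = 0.018174.
  denominator = (1)^2 + (0.026)^2 + (-0.301)^2 = 1.091277.
  rho(1) = 0.018174 / 1.091277 = 0.0167.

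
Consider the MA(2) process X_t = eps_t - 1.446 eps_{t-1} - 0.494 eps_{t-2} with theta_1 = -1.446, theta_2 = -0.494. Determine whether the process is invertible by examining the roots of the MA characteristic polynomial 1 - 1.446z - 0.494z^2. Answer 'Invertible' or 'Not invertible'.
\text{Not invertible}

The MA(q) characteristic polynomial is P(z) = 1 - 1.446z - 0.494z^2.
Invertibility requires all roots to lie outside the unit circle, i.e. |z| > 1 for every root.
Set 1 + (-1.446) z + (-0.494) z^2 = 0, i.e. a z^2 + b z + c = 0 with a = -0.494, b = -1.446, c = 1.
Discriminant D = b^2 - 4ac = (-1.446)^2 - 4*(-0.494)*1 = 2.090916 - (-1.976) = 4.066916.
D >= 0, so the roots are real: z = (-b +/- sqrt(D)) / (2a) = (1.446 +/- 2.01666) / (-0.988).
  z_1 = (1.446 + 2.01666) / (-0.988) = -3.5047,   |z_1| = 3.5047.
  z_2 = (1.446 - 2.01666) / (-0.988) = 0.5776,   |z_2| = 0.5776.
Moduli of all roots: 3.5047, 0.5776.
All moduli strictly greater than 1? No.
Verdict: Not invertible.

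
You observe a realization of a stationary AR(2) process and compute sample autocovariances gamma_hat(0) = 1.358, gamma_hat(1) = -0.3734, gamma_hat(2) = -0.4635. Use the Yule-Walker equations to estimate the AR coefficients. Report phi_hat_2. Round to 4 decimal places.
\hat\phi_{2} = -0.4510

The Yule-Walker equations for an AR(p) process read, in matrix form,
  Gamma_p phi = r_p,   with   (Gamma_p)_{ij} = gamma(|i - j|),
                       (r_p)_i = gamma(i),   i,j = 1..p.
Substitute the sample gammas (Toeplitz matrix and right-hand side of size 2):
  Gamma_p = [[1.358, -0.3734], [-0.3734, 1.358]]
  r_p     = [-0.3734, -0.4635]
Written out:
  1.358 phi_1 - 0.3734 phi_2 = -0.3734
  -0.3734 phi_1 + 1.358 phi_2 = -0.4635
Solve by Cramer's rule:
  det = gamma(0)^2 - gamma(1)^2 = (1.358)^2 - (-0.3734)^2 = 1.844164 - 0.13942756 = 1.70473644
  phi_hat_1 = [gamma(1) gamma(0) - gamma(1) gamma(2)] / det = [(-0.3734)(1.358) - (-0.3734)(-0.4635)] / 1.70473644 = -0.6801481 / 1.70473644 = -0.399
  phi_hat_2 = [gamma(0) gamma(2) - gamma(1)^2] / det = [(1.358)(-0.4635) - (-0.3734)^2] / 1.70473644 = -0.76886056 / 1.70473644 = -0.451
So phi_hat = [-0.3990, -0.4510].
Therefore phi_hat_2 = -0.4510.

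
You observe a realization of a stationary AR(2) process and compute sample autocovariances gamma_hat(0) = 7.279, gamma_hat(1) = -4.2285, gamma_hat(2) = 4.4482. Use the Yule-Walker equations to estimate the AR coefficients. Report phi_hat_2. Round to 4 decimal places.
\hat\phi_{2} = 0.4130

The Yule-Walker equations for an AR(p) process read, in matrix form,
  Gamma_p phi = r_p,   with   (Gamma_p)_{ij} = gamma(|i - j|),
                       (r_p)_i = gamma(i),   i,j = 1..p.
Substitute the sample gammas (Toeplitz matrix and right-hand side of size 2):
  Gamma_p = [[7.279, -4.2285], [-4.2285, 7.279]]
  r_p     = [-4.2285, 4.4482]
Written out:
  7.279 phi_1 - 4.2285 phi_2 = -4.2285
  -4.2285 phi_1 + 7.279 phi_2 = 4.4482
Solve by Cramer's rule:
  det = gamma(0)^2 - gamma(1)^2 = (7.279)^2 - (-4.2285)^2 = 52.983841 - 17.88021225 = 35.10362875
  phi_hat_1 = [gamma(1) gamma(0) - gamma(1) gamma(2)] / det = [(-4.2285)(7.279) - (-4.2285)(4.4482)] / 35.10362875 = -11.9700378 / 35.10362875 = -0.341
  phi_hat_2 = [gamma(0) gamma(2) - gamma(1)^2] / det = [(7.279)(4.4482) - (-4.2285)^2] / 35.10362875 = 14.49823555 / 35.10362875 = 0.413
So phi_hat = [-0.3410, 0.4130].
Therefore phi_hat_2 = 0.4130.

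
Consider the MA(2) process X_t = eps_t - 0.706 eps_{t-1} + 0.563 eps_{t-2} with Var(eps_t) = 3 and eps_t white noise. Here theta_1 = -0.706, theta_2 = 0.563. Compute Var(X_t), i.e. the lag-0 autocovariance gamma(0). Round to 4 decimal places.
\gamma(0) = 5.4462

For an MA(q) process X_t = eps_t + sum_i theta_i eps_{t-i} with
Var(eps_t) = sigma^2, the variance is
  gamma(0) = sigma^2 * (1 + sum_i theta_i^2).
  sum_i theta_i^2 = (-0.706)^2 + (0.563)^2 = 0.498436 + 0.316969 = 0.815405.
  gamma(0) = 3 * (1 + 0.815405) = 3 * 1.815405 = 5.446215, which rounds to 5.4462.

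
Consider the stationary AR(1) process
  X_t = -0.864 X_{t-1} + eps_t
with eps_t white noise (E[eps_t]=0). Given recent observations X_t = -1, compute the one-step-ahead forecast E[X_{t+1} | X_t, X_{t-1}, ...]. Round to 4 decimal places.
E[X_{t+1} \mid \mathcal F_t] = 0.8640

For an AR(p) model X_t = c + sum_i phi_i X_{t-i} + eps_t, the
one-step-ahead conditional mean is
  E[X_{t+1} | X_t, ...] = c + sum_i phi_i X_{t+1-i}.
Substitute known values:
  E[X_{t+1} | ...] = (-0.864) * (-1)
                   = 0.8640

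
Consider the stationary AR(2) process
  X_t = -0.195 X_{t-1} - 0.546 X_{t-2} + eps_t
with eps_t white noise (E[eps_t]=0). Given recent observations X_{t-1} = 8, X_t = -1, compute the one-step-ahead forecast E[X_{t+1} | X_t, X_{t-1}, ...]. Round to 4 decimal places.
E[X_{t+1} \mid \mathcal F_t] = -4.1730

For an AR(p) model X_t = c + sum_i phi_i X_{t-i} + eps_t, the
one-step-ahead conditional mean is
  E[X_{t+1} | X_t, ...] = c + sum_i phi_i X_{t+1-i}.
Substitute known values:
  E[X_{t+1} | ...] = (-0.195) * (-1) + (-0.546) * (8)
                   = -4.1730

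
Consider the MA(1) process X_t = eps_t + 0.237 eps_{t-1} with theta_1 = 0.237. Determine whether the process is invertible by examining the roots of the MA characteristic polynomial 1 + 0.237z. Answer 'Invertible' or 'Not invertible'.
\text{Invertible}

The MA(q) characteristic polynomial is P(z) = 1 + 0.237z.
Invertibility requires all roots to lie outside the unit circle, i.e. |z| > 1 for every root.
This is linear in z: 1 + (0.237) z = 0  =>  z = -1/(0.237) = -4.219409,  |z| = 4.219409.
Moduli of all roots: 4.2194.
All moduli strictly greater than 1? Yes.
Verdict: Invertible.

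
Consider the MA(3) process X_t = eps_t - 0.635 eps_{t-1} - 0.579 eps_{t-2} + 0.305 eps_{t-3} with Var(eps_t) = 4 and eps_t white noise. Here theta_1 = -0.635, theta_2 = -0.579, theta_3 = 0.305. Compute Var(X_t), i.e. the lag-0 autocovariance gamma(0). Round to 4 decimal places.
\gamma(0) = 7.3260

For an MA(q) process X_t = eps_t + sum_i theta_i eps_{t-i} with
Var(eps_t) = sigma^2, the variance is
  gamma(0) = sigma^2 * (1 + sum_i theta_i^2).
  sum_i theta_i^2 = (-0.635)^2 + (-0.579)^2 + (0.305)^2 = 0.403225 + 0.335241 + 0.093025 = 0.831491.
  gamma(0) = 4 * (1 + 0.831491) = 4 * 1.831491 = 7.325964, which rounds to 7.3260.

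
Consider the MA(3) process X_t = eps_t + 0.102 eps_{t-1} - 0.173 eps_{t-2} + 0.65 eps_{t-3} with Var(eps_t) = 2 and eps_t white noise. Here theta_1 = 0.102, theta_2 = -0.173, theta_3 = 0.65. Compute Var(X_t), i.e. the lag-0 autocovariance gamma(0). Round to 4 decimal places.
\gamma(0) = 2.9257

For an MA(q) process X_t = eps_t + sum_i theta_i eps_{t-i} with
Var(eps_t) = sigma^2, the variance is
  gamma(0) = sigma^2 * (1 + sum_i theta_i^2).
  sum_i theta_i^2 = (0.102)^2 + (-0.173)^2 + (0.65)^2 = 0.010404 + 0.029929 + 0.4225 = 0.462833.
  gamma(0) = 2 * (1 + 0.462833) = 2 * 1.462833 = 2.925666, which rounds to 2.9257.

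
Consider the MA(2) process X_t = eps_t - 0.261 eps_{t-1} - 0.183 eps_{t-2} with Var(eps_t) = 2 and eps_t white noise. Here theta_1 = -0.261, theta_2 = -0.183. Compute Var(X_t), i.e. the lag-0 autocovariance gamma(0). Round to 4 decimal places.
\gamma(0) = 2.2032

For an MA(q) process X_t = eps_t + sum_i theta_i eps_{t-i} with
Var(eps_t) = sigma^2, the variance is
  gamma(0) = sigma^2 * (1 + sum_i theta_i^2).
  sum_i theta_i^2 = (-0.261)^2 + (-0.183)^2 = 0.068121 + 0.033489 = 0.10161.
  gamma(0) = 2 * (1 + 0.10161) = 2 * 1.10161 = 2.20322, which rounds to 2.2032.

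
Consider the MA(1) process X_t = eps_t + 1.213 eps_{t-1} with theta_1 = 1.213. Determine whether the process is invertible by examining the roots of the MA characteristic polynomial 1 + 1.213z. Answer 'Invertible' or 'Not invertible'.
\text{Not invertible}

The MA(q) characteristic polynomial is P(z) = 1 + 1.213z.
Invertibility requires all roots to lie outside the unit circle, i.e. |z| > 1 for every root.
This is linear in z: 1 + (1.213) z = 0  =>  z = -1/(1.213) = -0.824402,  |z| = 0.824402.
Moduli of all roots: 0.8244.
All moduli strictly greater than 1? No.
Verdict: Not invertible.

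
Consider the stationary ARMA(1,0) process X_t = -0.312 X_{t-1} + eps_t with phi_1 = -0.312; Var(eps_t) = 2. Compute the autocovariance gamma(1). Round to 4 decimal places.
\gamma(1) = -0.6913

Multiply the model equation by X_{t-k} and take expectations. With theta_0 = psi_0 = 1 and psi_j the MA(infinity) weights, this gives
  gamma(k) - sum_i phi_i gamma(k-i) = c_k,
  c_k = sigma^2 * sum_{j=k..q} theta_j psi_{j-k}   (c_k = 0 for k > q),
using gamma(-m) = gamma(m).
Pure AR (q = 0): c_0 = sigma^2 = 2, c_k = 0 for k >= 1.
Equations for k = 0 and k = 1 (AR order 1):
  gamma(0) = phi_1 gamma(1) + c_0
  gamma(1) = phi_1 gamma(0) + c_1
Substituting the second into the first: gamma(0) (1 - phi_1^2) = c_0 + phi_1 c_1, so
  gamma(0) = c_0 / (1 - phi_1^2) = 2 / (1 - (-0.312)^2) = 2 / 0.902656 = 2.215683.
  gamma(1) = phi_1 gamma(0) = (-0.312)(2.215683) = -0.691293.
Therefore gamma(1) = -0.6913 (to 4 decimal places).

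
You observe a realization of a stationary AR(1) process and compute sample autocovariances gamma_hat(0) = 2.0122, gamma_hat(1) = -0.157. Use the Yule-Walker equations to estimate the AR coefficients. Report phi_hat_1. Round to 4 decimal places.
\hat\phi_{1} = -0.0780

The Yule-Walker equations for an AR(p) process read, in matrix form,
  Gamma_p phi = r_p,   with   (Gamma_p)_{ij} = gamma(|i - j|),
                       (r_p)_i = gamma(i),   i,j = 1..p.
Substitute the sample gammas (Toeplitz matrix and right-hand side of size 1):
  Gamma_p = [[2.0122]]
  r_p     = [-0.157]
With p = 1 this is the single equation gamma(0) phi_1 = gamma(1):
  phi_hat_1 = gamma(1) / gamma(0) = -0.157 / 2.0122 = -0.0780.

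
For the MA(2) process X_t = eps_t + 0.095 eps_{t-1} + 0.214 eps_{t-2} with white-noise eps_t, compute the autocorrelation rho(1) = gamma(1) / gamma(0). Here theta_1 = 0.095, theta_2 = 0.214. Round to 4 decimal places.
\rho(1) = 0.1093

For an MA(q) process with theta_0 = 1, the autocovariance is
  gamma(k) = sigma^2 * sum_{i=0..q-k} theta_i * theta_{i+k},
and rho(k) = gamma(k) / gamma(0). Sigma^2 cancels.
  numerator   = (1)*(0.095) + (0.095)*(0.214) = 0.11533.
  denominator = (1)^2 + (0.095)^2 + (0.214)^2 = 1.054821.
  rho(1) = 0.11533 / 1.054821 = 0.1093.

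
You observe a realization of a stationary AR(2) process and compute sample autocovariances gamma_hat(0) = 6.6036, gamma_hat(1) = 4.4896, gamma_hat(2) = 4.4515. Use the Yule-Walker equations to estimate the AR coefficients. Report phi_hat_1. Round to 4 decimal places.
\hat\phi_{1} = 0.4120

The Yule-Walker equations for an AR(p) process read, in matrix form,
  Gamma_p phi = r_p,   with   (Gamma_p)_{ij} = gamma(|i - j|),
                       (r_p)_i = gamma(i),   i,j = 1..p.
Substitute the sample gammas (Toeplitz matrix and right-hand side of size 2):
  Gamma_p = [[6.6036, 4.4896], [4.4896, 6.6036]]
  r_p     = [4.4896, 4.4515]
Written out:
  6.6036 phi_1 + 4.4896 phi_2 = 4.4896
  4.4896 phi_1 + 6.6036 phi_2 = 4.4515
Solve by Cramer's rule:
  det = gamma(0)^2 - gamma(1)^2 = (6.6036)^2 - (4.4896)^2 = 43.60753296 - 20.15650816 = 23.4510248
  phi_hat_1 = [gamma(1) gamma(0) - gamma(1) gamma(2)] / det = [(4.4896)(6.6036) - (4.4896)(4.4515)] / 23.4510248 = 9.66206816 / 23.4510248 = 0.412
  phi_hat_2 = [gamma(0) gamma(2) - gamma(1)^2] / det = [(6.6036)(4.4515) - (4.4896)^2] / 23.4510248 = 9.23941724 / 23.4510248 = 0.394
So phi_hat = [0.4120, 0.3940].
Therefore phi_hat_1 = 0.4120.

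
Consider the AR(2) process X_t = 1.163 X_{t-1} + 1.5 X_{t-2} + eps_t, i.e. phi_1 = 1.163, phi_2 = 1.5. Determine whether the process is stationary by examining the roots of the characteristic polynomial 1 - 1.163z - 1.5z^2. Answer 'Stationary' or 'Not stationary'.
\text{Not stationary}

The AR(p) characteristic polynomial is P(z) = 1 - 1.163z - 1.5z^2.
Stationarity requires all roots to lie outside the unit circle, i.e. |z| > 1 for every root.
Set 1 + (-1.163) z + (-1.5) z^2 = 0, i.e. a z^2 + b z + c = 0 with a = -1.5, b = -1.163, c = 1.
Discriminant D = b^2 - 4ac = (-1.163)^2 - 4*(-1.5)*1 = 1.352569 - (-6) = 7.352569.
D >= 0, so the roots are real: z = (-b +/- sqrt(D)) / (2a) = (1.163 +/- 2.711562) / (-3).
  z_1 = (1.163 + 2.711562) / (-3) = -1.2915,   |z_1| = 1.2915.
  z_2 = (1.163 - 2.711562) / (-3) = 0.5162,   |z_2| = 0.5162.
Moduli of all roots: 1.2915, 0.5162.
All moduli strictly greater than 1? No.
Verdict: Not stationary.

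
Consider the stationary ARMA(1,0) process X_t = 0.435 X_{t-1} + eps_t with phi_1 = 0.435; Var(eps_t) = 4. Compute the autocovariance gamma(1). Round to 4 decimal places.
\gamma(1) = 2.1461

Multiply the model equation by X_{t-k} and take expectations. With theta_0 = psi_0 = 1 and psi_j the MA(infinity) weights, this gives
  gamma(k) - sum_i phi_i gamma(k-i) = c_k,
  c_k = sigma^2 * sum_{j=k..q} theta_j psi_{j-k}   (c_k = 0 for k > q),
using gamma(-m) = gamma(m).
Pure AR (q = 0): c_0 = sigma^2 = 4, c_k = 0 for k >= 1.
Equations for k = 0 and k = 1 (AR order 1):
  gamma(0) = phi_1 gamma(1) + c_0
  gamma(1) = phi_1 gamma(0) + c_1
Substituting the second into the first: gamma(0) (1 - phi_1^2) = c_0 + phi_1 c_1, so
  gamma(0) = c_0 / (1 - phi_1^2) = 4 / (1 - (0.435)^2) = 4 / 0.810775 = 4.933551.
  gamma(1) = phi_1 gamma(0) = (0.435)(4.933551) = 2.146095.
Therefore gamma(1) = 2.1461 (to 4 decimal places).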